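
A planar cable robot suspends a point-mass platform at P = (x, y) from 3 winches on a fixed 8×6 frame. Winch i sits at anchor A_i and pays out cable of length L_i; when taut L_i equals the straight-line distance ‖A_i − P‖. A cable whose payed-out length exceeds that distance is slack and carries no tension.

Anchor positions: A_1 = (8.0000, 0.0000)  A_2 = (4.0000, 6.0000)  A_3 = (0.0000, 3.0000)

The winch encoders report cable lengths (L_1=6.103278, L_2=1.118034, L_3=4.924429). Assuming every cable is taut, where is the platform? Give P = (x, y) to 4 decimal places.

(4.5000, 5.0000)

circle eqns → linear via eq_j − eq_1; set k_j = A_j·A_j − L_j²
k_1 = 64.0000+0.0000−37.2500 = 26.7500
8.0000·x − 12.0000·y = k_1−k_2 = -24.0000
16.0000·x − 6.0000·y = k_1−k_3 = 42.0000
solve first two rows → x=4.5000, y=5.0000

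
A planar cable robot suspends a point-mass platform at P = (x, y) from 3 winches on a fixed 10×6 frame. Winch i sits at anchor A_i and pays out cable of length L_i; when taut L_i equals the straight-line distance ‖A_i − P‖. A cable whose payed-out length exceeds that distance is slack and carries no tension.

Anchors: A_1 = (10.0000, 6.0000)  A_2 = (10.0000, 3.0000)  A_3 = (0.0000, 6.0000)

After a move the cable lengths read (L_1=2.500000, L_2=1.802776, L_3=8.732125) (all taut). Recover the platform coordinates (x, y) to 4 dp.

(8.5000, 4.0000)

each cable: (A_i−P)·(A_i−P) = L_i²; let k_i = ‖A_i‖²−L_i²
k_1 = 100.0000+36.0000−6.2500 = 129.7500
row 1: 0.0000x + 6.0000y = 24.0000  (k_2=105.7500)
row 2: 20.0000x + 0.0000y = 170.0000  (k_3=-40.2500)
Cramer on rows 1–2 → x = 8.5000, y = 4.0000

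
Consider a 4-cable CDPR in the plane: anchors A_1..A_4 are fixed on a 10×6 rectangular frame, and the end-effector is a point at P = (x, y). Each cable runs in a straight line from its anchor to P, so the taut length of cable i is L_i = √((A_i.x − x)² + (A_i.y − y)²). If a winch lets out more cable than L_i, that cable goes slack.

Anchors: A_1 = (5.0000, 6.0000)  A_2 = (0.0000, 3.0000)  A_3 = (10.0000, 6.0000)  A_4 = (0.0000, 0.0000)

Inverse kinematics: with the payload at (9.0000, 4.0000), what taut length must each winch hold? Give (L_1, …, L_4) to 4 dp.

cable 1: Δx=-4.0000, Δy=2.0000; L_1 = √(Δx²+Δy²) = 4.4721
cable 2: Δx=-9.0000, Δy=-1.0000; L_2 = √(Δx²+Δy²) = 9.0554
cable 3: Δx=1.0000, Δy=2.0000; L_3 = √(Δx²+Δy²) = 2.2361
cable 4: Δx=-9.0000, Δy=-4.0000; L_4 = √(Δx²+Δy²) = 9.8489

(4.4721, 9.0554, 2.2361, 9.8489)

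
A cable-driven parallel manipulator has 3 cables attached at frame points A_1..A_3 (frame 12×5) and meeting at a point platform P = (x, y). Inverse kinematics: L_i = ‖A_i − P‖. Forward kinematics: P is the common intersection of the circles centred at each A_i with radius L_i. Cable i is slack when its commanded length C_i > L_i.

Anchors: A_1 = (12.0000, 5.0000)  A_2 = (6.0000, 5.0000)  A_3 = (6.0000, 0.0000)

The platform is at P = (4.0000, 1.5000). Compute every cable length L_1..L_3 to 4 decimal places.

L_1 = √((12.0000−4.0000)² + (5.0000−1.5000)²) = 8.7321
L_2 = √((6.0000−4.0000)² + (5.0000−1.5000)²) = 4.0311
L_3 = √((6.0000−4.0000)² + (0.0000−1.5000)²) = 2.5000

(8.7321, 4.0311, 2.5000)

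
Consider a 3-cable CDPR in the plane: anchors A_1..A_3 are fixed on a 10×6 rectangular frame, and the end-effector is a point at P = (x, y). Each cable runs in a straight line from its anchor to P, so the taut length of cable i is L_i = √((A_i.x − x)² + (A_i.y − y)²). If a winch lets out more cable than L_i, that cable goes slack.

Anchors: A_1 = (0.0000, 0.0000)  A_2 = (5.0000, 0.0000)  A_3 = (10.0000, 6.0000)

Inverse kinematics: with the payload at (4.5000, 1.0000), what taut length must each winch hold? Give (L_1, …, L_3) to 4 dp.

(4.6098, 1.1180, 7.4330)

L_1 = √((0.0000−4.5000)² + (0.0000−1.0000)²) = 4.6098
L_2 = √((5.0000−4.5000)² + (0.0000−1.0000)²) = 1.1180
L_3 = √((10.0000−4.5000)² + (6.0000−1.0000)²) = 7.4330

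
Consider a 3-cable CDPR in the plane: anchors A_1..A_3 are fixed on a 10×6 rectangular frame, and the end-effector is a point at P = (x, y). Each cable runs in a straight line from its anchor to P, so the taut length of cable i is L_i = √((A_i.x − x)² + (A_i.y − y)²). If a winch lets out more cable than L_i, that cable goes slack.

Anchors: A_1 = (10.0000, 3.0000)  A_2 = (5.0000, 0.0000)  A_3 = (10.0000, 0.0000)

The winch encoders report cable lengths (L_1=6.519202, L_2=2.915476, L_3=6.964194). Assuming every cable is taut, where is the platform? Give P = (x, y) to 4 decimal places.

(3.5000, 2.5000)

each cable: (A_i−P)·(A_i−P) = L_i²; let q_i = ‖A_i‖²−L_i²
q_1 = 100.0000+9.0000−42.5000 = 66.5000
row 1: 10.0000x + 6.0000y = 50.0000  (q_2=16.5000)
row 2: 0.0000x + 6.0000y = 15.0000  (q_3=51.5000)
Cramer on rows 1–2 → x = 3.5000, y = 2.5000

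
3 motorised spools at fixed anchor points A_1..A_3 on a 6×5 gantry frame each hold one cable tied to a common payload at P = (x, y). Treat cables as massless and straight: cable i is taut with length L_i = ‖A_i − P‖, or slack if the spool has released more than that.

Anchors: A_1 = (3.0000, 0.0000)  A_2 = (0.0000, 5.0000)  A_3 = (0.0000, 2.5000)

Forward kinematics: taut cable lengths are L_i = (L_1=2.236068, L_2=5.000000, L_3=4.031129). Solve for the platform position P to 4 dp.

(4.0000, 2.0000)

expand ‖A_i−P‖²=L_i² and subtract eq 1 (k_i ≔ ‖A_i‖²−L_i²)
k_1 = 9.0000+0.0000−5.0000 = 4.0000
eq1−eq2 → [6.0000  -10.0000]·P = 4.0000
eq1−eq3 → [6.0000  -5.0000]·P = 14.0000
2×2 solve → P = (4.0000, 2.0000)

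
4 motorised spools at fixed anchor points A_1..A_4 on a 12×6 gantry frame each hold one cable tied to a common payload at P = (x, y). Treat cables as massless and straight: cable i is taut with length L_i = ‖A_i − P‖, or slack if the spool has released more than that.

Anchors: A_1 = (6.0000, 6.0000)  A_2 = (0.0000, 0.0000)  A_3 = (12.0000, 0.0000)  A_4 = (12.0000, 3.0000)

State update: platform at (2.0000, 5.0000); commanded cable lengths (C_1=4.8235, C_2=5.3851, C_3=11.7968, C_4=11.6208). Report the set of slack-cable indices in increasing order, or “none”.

1, 3, 4

i=1: geometric 4.1231 vs commanded 4.8235 ⇒ slack
i=2: geometric 5.3852 vs commanded 5.3851 ⇒ taut
i=3: geometric 11.1803 vs commanded 11.7968 ⇒ slack
i=4: geometric 10.1980 vs commanded 11.6208 ⇒ slack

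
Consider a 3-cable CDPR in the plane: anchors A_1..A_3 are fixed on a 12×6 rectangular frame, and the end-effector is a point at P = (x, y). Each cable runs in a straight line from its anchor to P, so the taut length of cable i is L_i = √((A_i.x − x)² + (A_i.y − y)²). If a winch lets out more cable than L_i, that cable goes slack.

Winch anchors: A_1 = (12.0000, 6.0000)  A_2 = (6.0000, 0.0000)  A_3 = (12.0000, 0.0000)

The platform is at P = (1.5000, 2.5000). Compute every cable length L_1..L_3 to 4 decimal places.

(11.0680, 5.1478, 10.7935)

L_1: Δ = A_1−P = (10.5000, 3.5000) → ‖Δ‖ = √122.5000 = 11.0680
L_2: Δ = A_2−P = (4.5000, -2.5000) → ‖Δ‖ = √26.5000 = 5.1478
L_3: Δ = A_3−P = (10.5000, -2.5000) → ‖Δ‖ = √116.5000 = 10.7935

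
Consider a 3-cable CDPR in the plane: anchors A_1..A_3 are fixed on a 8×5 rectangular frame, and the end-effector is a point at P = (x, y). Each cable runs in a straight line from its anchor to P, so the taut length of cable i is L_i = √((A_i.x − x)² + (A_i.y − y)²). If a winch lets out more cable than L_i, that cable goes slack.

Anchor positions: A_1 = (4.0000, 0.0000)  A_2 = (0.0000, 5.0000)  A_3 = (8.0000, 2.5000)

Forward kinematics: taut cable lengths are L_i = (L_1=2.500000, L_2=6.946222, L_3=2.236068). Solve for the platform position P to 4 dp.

each cable: (A_i−P)·(A_i−P) = L_i²; let c_i = ‖A_i‖²−L_i²
c_1 = 16.0000+0.0000−6.2500 = 9.7500
row 1: 8.0000x − 10.0000y = 33.0000  (c_2=-23.2500)
row 2: -8.0000x − 5.0000y = -55.5000  (c_3=65.2500)
Cramer on rows 1–2 → x = 6.0000, y = 1.5000

(6.0000, 1.5000)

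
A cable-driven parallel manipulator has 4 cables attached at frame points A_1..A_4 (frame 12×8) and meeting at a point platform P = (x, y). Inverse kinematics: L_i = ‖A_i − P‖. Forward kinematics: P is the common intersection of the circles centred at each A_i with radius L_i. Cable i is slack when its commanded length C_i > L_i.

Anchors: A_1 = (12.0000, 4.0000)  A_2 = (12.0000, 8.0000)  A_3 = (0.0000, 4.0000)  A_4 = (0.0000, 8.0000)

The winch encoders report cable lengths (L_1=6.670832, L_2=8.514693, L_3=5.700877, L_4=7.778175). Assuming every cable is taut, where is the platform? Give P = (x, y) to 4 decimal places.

(5.5000, 2.5000)

each cable: (A_i−P)·(A_i−P) = L_i²; let q_i = ‖A_i‖²−L_i²
q_1 = 144.0000+16.0000−44.5000 = 115.5000
row 1: 0.0000x − 8.0000y = -20.0000  (q_2=135.5000)
row 2: 24.0000x + 0.0000y = 132.0000  (q_3=-16.5000)
row 3: 24.0000x − 8.0000y = 112.0000  (q_4=3.5000)
Cramer on rows 1–2 → x = 5.5000, y = 2.5000
check cable 4: ‖A_4−P‖² = 60.5000 ≈ L_4² = 60.5000 ✓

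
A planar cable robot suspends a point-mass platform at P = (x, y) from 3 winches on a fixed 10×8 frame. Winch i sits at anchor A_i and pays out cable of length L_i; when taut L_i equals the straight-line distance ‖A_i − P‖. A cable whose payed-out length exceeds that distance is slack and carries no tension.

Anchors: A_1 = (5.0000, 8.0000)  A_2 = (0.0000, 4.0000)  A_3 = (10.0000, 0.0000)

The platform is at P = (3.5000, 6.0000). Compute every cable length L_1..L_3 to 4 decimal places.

(2.5000, 4.0311, 8.8459)

L_1 = √((5.0000−3.5000)² + (8.0000−6.0000)²) = 2.5000
L_2 = √((0.0000−3.5000)² + (4.0000−6.0000)²) = 4.0311
L_3 = √((10.0000−3.5000)² + (0.0000−6.0000)²) = 8.8459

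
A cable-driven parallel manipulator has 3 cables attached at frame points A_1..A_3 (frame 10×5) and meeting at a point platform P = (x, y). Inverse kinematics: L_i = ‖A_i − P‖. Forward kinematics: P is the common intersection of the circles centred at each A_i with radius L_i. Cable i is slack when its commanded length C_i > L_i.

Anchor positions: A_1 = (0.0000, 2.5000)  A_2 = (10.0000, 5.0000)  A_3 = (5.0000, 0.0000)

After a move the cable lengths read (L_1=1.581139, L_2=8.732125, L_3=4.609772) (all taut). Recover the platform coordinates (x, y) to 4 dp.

(1.5000, 3.0000)

circle eqns → linear via eq_j − eq_1; set c_j = A_j·A_j − L_j²
c_1 = 0.0000+6.2500−2.5000 = 3.7500
-20.0000·x − 5.0000·y = c_1−c_2 = -45.0000
-10.0000·x + 5.0000·y = c_1−c_3 = 0.0000
solve first two rows → x=1.5000, y=3.0000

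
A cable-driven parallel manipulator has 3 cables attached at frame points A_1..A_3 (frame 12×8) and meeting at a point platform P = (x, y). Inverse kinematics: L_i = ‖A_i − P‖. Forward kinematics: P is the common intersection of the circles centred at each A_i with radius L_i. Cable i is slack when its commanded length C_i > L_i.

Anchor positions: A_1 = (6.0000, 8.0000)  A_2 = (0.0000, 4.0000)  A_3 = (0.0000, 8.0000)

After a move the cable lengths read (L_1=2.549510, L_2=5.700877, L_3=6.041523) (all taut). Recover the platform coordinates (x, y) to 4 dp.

each cable: (A_i−P)·(A_i−P) = L_i²; let q_i = ‖A_i‖²−L_i²
q_1 = 36.0000+64.0000−6.5000 = 93.5000
row 1: 12.0000x + 8.0000y = 110.0000  (q_2=-16.5000)
row 2: 12.0000x + 0.0000y = 66.0000  (q_3=27.5000)
Cramer on rows 1–2 → x = 5.5000, y = 5.5000

(5.5000, 5.5000)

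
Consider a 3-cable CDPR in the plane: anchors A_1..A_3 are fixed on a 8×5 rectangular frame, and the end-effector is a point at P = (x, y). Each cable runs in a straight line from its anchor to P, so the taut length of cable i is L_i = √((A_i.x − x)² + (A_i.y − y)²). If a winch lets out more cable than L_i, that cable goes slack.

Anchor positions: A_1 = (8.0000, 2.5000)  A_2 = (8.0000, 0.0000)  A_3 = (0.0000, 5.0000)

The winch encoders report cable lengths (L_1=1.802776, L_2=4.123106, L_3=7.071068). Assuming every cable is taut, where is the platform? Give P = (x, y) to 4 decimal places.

each cable: (A_i−P)·(A_i−P) = L_i²; let q_i = ‖A_i‖²−L_i²
q_1 = 64.0000+6.2500−3.2500 = 67.0000
row 1: 0.0000x + 5.0000y = 20.0000  (q_2=47.0000)
row 2: 16.0000x − 5.0000y = 92.0000  (q_3=-25.0000)
Cramer on rows 1–2 → x = 7.0000, y = 4.0000

(7.0000, 4.0000)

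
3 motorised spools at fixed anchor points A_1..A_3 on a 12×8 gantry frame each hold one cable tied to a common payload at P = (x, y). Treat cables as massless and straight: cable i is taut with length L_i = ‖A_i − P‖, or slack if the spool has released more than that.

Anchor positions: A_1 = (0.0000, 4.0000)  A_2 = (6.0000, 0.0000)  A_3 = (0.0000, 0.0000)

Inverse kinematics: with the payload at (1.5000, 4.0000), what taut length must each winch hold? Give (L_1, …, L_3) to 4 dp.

cable 1: Δx=-1.5000, Δy=0.0000; L_1 = √(Δx²+Δy²) = 1.5000
cable 2: Δx=4.5000, Δy=-4.0000; L_2 = √(Δx²+Δy²) = 6.0208
cable 3: Δx=-1.5000, Δy=-4.0000; L_3 = √(Δx²+Δy²) = 4.2720

(1.5000, 6.0208, 4.2720)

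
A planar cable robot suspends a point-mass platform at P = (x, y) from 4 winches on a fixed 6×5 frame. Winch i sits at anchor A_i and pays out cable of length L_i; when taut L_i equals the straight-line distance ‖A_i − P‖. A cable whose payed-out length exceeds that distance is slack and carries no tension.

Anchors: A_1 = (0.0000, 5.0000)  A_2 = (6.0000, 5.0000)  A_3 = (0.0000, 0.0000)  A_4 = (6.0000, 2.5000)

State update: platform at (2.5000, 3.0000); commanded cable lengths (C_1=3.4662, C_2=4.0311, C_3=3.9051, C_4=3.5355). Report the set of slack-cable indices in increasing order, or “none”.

cable 1: √((-2.5000)²+(2.0000)²)=3.2016, C_1=3.4662: slack
cable 2: √((3.5000)²+(2.0000)²)=4.0311, C_2=4.0311: taut
cable 3: √((-2.5000)²+(-3.0000)²)=3.9051, C_3=3.9051: taut
cable 4: √((3.5000)²+(-0.5000)²)=3.5355, C_4=3.5355: taut

1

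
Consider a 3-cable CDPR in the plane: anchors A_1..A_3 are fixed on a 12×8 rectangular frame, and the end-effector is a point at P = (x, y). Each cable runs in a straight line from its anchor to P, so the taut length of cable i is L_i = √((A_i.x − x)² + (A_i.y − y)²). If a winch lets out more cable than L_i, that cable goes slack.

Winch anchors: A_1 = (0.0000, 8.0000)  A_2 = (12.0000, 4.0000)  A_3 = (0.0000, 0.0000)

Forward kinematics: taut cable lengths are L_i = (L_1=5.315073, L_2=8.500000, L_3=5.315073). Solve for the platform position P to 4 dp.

(3.5000, 4.0000)

circle eqns → linear via eq_j − eq_1; set c_j = A_j·A_j − L_j²
c_1 = 0.0000+64.0000−28.2500 = 35.7500
-24.0000·x + 8.0000·y = c_1−c_2 = -52.0000
0.0000·x + 16.0000·y = c_1−c_3 = 64.0000
solve first two rows → x=3.5000, y=4.0000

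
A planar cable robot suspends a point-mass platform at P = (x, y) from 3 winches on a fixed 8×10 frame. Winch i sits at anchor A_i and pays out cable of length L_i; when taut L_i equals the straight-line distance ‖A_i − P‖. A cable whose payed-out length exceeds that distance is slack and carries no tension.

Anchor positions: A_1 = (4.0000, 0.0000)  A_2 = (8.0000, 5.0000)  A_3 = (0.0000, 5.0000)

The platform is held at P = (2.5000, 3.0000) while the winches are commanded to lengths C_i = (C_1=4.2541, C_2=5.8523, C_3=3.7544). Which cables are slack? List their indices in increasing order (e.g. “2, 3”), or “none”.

1, 3

i=1: geometric 3.3541 vs commanded 4.2541 ⇒ slack
i=2: geometric 5.8523 vs commanded 5.8523 ⇒ taut
i=3: geometric 3.2016 vs commanded 3.7544 ⇒ slack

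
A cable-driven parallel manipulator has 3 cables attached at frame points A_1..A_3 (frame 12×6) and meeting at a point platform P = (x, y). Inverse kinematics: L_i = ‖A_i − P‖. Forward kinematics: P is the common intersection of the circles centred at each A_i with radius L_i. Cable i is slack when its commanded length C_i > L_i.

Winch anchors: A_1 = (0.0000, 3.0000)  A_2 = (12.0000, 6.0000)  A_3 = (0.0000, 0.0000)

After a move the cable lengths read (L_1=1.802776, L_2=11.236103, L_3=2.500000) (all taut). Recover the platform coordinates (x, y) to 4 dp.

(1.5000, 2.0000)

expand ‖A_i−P‖²=L_i² and subtract eq 1 (q_i ≔ ‖A_i‖²−L_i²)
q_1 = 0.0000+9.0000−3.2500 = 5.7500
eq1−eq2 → [-24.0000  -6.0000]·P = -48.0000
eq1−eq3 → [0.0000  6.0000]·P = 12.0000
2×2 solve → P = (1.5000, 2.0000)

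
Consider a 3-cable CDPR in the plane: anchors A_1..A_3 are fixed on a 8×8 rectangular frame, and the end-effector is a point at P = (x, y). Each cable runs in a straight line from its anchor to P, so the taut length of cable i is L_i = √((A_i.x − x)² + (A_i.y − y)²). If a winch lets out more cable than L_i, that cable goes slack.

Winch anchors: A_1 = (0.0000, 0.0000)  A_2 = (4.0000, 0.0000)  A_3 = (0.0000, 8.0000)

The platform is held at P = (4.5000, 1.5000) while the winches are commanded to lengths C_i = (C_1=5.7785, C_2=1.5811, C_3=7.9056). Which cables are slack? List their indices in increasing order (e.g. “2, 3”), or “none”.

1

i=1: geometric 4.7434 vs commanded 5.7785 ⇒ slack
i=2: geometric 1.5811 vs commanded 1.5811 ⇒ taut
i=3: geometric 7.9057 vs commanded 7.9056 ⇒ taut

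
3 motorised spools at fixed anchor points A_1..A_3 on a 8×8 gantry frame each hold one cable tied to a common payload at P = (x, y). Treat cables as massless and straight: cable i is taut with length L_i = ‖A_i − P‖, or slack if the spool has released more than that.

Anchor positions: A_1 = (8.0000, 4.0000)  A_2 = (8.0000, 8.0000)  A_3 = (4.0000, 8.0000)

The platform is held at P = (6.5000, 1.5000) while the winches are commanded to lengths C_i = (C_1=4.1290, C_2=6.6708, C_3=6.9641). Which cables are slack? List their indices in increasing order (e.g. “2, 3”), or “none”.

cable 1: √((1.5000)²+(2.5000)²)=2.9155, C_1=4.1290: slack
cable 2: √((1.5000)²+(6.5000)²)=6.6708, C_2=6.6708: taut
cable 3: √((-2.5000)²+(6.5000)²)=6.9642, C_3=6.9641: taut

1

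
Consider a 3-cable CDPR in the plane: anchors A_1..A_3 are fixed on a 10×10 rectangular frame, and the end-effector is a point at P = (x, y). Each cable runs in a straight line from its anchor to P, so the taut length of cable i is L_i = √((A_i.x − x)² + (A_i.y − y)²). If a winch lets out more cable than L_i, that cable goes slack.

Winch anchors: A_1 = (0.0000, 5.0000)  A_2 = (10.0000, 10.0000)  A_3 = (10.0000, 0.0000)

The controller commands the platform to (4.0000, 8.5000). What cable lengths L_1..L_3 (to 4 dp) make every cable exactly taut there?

L_1: Δ = A_1−P = (-4.0000, -3.5000) → ‖Δ‖ = √28.2500 = 5.3151
L_2: Δ = A_2−P = (6.0000, 1.5000) → ‖Δ‖ = √38.2500 = 6.1847
L_3: Δ = A_3−P = (6.0000, -8.5000) → ‖Δ‖ = √108.2500 = 10.4043

(5.3151, 6.1847, 10.4043)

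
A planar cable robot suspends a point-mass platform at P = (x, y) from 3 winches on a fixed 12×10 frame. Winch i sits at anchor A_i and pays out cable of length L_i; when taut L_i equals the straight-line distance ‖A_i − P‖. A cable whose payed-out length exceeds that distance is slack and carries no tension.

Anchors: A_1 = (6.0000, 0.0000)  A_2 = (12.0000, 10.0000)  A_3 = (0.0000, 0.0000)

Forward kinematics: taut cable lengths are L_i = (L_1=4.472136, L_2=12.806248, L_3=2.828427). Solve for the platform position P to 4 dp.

each cable: (A_i−P)·(A_i−P) = L_i²; let k_i = ‖A_i‖²−L_i²
k_1 = 36.0000+0.0000−20.0000 = 16.0000
row 1: -12.0000x − 20.0000y = -64.0000  (k_2=80.0000)
row 2: 12.0000x + 0.0000y = 24.0000  (k_3=-8.0000)
Cramer on rows 1–2 → x = 2.0000, y = 2.0000

(2.0000, 2.0000)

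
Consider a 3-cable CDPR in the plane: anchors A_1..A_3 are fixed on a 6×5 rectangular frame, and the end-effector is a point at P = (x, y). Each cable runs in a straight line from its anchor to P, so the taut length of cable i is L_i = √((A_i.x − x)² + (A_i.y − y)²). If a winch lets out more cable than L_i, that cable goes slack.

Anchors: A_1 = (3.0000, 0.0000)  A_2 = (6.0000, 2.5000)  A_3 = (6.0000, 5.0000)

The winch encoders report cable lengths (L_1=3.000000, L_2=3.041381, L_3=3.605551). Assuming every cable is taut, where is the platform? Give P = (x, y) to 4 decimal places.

(3.0000, 3.0000)

expand ‖A_i−P‖²=L_i² and subtract eq 1 (c_i ≔ ‖A_i‖²−L_i²)
c_1 = 9.0000+0.0000−9.0000 = 0.0000
eq1−eq2 → [-6.0000  -5.0000]·P = -33.0000
eq1−eq3 → [-6.0000  -10.0000]·P = -48.0000
2×2 solve → P = (3.0000, 3.0000)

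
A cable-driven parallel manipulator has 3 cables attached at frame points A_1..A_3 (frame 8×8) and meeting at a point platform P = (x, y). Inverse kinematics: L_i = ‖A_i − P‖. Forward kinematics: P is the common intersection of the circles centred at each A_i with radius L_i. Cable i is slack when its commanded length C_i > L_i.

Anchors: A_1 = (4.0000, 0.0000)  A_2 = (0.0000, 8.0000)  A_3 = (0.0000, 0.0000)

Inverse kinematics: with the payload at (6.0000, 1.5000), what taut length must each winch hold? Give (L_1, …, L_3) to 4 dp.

(2.5000, 8.8459, 6.1847)

L_1: Δ = A_1−P = (-2.0000, -1.5000) → ‖Δ‖ = √6.2500 = 2.5000
L_2: Δ = A_2−P = (-6.0000, 6.5000) → ‖Δ‖ = √78.2500 = 8.8459
L_3: Δ = A_3−P = (-6.0000, -1.5000) → ‖Δ‖ = √38.2500 = 6.1847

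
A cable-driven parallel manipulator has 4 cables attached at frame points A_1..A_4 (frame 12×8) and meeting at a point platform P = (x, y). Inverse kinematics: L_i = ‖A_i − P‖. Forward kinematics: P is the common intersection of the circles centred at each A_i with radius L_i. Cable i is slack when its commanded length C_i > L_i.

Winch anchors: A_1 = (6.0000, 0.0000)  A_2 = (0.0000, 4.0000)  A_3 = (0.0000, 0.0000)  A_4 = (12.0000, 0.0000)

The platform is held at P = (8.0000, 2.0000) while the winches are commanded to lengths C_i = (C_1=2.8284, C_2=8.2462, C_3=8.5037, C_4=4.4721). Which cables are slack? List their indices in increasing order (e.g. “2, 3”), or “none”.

3

cable 1: L_1 = ‖A_1−P‖ = 2.8284;  C_1 = 2.8284 → taut
cable 2: L_2 = ‖A_2−P‖ = 8.2462;  C_2 = 8.2462 → taut
cable 3: L_3 = ‖A_3−P‖ = 8.2462;  C_3 = 8.5037 → slack
cable 4: L_4 = ‖A_4−P‖ = 4.4721;  C_4 = 4.4721 → taut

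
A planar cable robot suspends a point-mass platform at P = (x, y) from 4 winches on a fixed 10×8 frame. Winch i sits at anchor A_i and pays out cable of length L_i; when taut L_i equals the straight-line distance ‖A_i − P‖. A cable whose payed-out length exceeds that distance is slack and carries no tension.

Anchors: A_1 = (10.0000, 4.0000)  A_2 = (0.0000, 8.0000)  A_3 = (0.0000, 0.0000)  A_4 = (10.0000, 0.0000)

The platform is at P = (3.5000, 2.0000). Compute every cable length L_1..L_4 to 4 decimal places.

(6.8007, 6.9462, 4.0311, 6.8007)

L_1 = √((10.0000−3.5000)² + (4.0000−2.0000)²) = 6.8007
L_2 = √((0.0000−3.5000)² + (8.0000−2.0000)²) = 6.9462
L_3 = √((0.0000−3.5000)² + (0.0000−2.0000)²) = 4.0311
L_4 = √((10.0000−3.5000)² + (0.0000−2.0000)²) = 6.8007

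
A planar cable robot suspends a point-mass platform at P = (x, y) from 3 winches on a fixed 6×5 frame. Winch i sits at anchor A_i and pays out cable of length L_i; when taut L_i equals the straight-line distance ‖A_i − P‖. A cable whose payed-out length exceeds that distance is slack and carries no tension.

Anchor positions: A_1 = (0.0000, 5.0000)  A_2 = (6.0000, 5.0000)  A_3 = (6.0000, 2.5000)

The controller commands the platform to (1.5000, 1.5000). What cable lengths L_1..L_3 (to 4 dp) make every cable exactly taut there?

L_1 = √((0.0000−1.5000)² + (5.0000−1.5000)²) = 3.8079
L_2 = √((6.0000−1.5000)² + (5.0000−1.5000)²) = 5.7009
L_3 = √((6.0000−1.5000)² + (2.5000−1.5000)²) = 4.6098

(3.8079, 5.7009, 4.6098)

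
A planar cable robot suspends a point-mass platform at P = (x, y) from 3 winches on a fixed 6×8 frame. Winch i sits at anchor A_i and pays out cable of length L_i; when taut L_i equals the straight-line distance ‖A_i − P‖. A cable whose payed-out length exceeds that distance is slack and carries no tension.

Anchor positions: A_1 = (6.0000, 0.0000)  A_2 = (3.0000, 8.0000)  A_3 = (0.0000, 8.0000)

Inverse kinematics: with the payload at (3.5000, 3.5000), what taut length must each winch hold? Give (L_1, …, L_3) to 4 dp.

L_1 = √((6.0000−3.5000)² + (0.0000−3.5000)²) = 4.3012
L_2 = √((3.0000−3.5000)² + (8.0000−3.5000)²) = 4.5277
L_3 = √((0.0000−3.5000)² + (8.0000−3.5000)²) = 5.7009

(4.3012, 4.5277, 5.7009)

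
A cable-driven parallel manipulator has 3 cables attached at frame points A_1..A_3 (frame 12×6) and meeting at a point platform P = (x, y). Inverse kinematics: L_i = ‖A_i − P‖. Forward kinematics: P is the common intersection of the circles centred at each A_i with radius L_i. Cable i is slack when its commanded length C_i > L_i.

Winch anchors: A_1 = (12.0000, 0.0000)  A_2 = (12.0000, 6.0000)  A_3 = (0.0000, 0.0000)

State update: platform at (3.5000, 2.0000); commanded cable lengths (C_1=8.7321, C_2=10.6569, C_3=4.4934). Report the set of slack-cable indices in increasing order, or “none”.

2, 3

cable 1: √((8.5000)²+(-2.0000)²)=8.7321, C_1=8.7321: taut
cable 2: √((8.5000)²+(4.0000)²)=9.3941, C_2=10.6569: slack
cable 3: √((-3.5000)²+(-2.0000)²)=4.0311, C_3=4.4934: slack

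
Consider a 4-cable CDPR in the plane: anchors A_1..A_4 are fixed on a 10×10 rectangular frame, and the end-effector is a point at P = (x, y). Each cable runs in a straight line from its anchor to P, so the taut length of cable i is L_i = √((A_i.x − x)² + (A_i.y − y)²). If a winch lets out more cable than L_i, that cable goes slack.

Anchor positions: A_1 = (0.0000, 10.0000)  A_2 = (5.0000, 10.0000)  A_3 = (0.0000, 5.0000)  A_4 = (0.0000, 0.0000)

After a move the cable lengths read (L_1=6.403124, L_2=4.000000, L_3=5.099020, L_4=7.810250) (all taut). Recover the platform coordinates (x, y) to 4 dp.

(5.0000, 6.0000)

each cable: (A_i−P)·(A_i−P) = L_i²; let q_i = ‖A_i‖²−L_i²
q_1 = 0.0000+100.0000−41.0000 = 59.0000
row 1: -10.0000x + 0.0000y = -50.0000  (q_2=109.0000)
row 2: 0.0000x + 10.0000y = 60.0000  (q_3=-1.0000)
row 3: 0.0000x + 20.0000y = 120.0000  (q_4=-61.0000)
Cramer on rows 1–2 → x = 5.0000, y = 6.0000
check cable 4: ‖A_4−P‖² = 61.0000 ≈ L_4² = 61.0000 ✓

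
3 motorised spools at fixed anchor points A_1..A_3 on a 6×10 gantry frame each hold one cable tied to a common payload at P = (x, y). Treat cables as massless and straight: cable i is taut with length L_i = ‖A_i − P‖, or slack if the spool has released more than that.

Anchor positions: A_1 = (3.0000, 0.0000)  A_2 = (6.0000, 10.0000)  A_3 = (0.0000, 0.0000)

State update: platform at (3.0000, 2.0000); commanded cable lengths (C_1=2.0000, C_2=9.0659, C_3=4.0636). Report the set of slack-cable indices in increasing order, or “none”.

2, 3

cable 1: L_1 = ‖A_1−P‖ = 2.0000;  C_1 = 2.0000 → taut
cable 2: L_2 = ‖A_2−P‖ = 8.5440;  C_2 = 9.0659 → slack
cable 3: L_3 = ‖A_3−P‖ = 3.6056;  C_3 = 4.0636 → slack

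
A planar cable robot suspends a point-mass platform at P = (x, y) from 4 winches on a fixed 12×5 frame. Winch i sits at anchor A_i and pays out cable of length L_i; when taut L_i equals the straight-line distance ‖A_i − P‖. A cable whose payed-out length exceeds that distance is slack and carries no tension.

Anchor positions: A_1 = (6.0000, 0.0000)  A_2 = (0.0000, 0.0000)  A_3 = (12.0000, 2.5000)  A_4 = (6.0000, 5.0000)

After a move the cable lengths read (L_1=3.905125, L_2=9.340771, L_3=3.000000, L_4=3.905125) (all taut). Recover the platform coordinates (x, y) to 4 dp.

each cable: (A_i−P)·(A_i−P) = L_i²; let c_i = ‖A_i‖²−L_i²
c_1 = 36.0000+0.0000−15.2500 = 20.7500
row 1: 12.0000x + 0.0000y = 108.0000  (c_2=-87.2500)
row 2: -12.0000x − 5.0000y = -120.5000  (c_3=141.2500)
row 3: 0.0000x − 10.0000y = -25.0000  (c_4=45.7500)
Cramer on rows 1–2 → x = 9.0000, y = 2.5000
check cable 4: ‖A_4−P‖² = 15.2500 ≈ L_4² = 15.2500 ✓

(9.0000, 2.5000)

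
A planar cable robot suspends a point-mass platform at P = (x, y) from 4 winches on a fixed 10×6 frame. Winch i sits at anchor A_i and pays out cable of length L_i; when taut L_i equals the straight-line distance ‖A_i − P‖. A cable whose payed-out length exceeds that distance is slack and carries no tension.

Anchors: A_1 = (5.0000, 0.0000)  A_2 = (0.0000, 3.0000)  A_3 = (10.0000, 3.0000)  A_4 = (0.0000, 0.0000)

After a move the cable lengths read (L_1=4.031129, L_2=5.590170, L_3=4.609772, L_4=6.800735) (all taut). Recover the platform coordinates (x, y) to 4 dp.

(5.5000, 4.0000)

circle eqns → linear via eq_j − eq_1; set k_j = A_j·A_j − L_j²
k_1 = 25.0000+0.0000−16.2500 = 8.7500
10.0000·x − 6.0000·y = k_1−k_2 = 31.0000
-10.0000·x − 6.0000·y = k_1−k_3 = -79.0000
10.0000·x + 0.0000·y = k_1−k_4 = 55.0000
solve first two rows → x=5.5000, y=4.0000
check cable 4: ‖A_4−P‖² = 46.2500 ≈ L_4² = 46.2500 ✓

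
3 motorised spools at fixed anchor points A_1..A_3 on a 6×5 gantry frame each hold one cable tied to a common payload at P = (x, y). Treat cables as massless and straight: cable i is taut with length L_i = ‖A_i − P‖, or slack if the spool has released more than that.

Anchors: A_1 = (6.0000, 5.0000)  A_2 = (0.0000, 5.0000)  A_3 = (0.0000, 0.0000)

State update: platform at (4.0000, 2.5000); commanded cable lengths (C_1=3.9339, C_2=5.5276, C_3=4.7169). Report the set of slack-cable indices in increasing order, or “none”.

cable 1: L_1 = ‖A_1−P‖ = 3.2016;  C_1 = 3.9339 → slack
cable 2: L_2 = ‖A_2−P‖ = 4.7170;  C_2 = 5.5276 → slack
cable 3: L_3 = ‖A_3−P‖ = 4.7170;  C_3 = 4.7169 → taut

1, 2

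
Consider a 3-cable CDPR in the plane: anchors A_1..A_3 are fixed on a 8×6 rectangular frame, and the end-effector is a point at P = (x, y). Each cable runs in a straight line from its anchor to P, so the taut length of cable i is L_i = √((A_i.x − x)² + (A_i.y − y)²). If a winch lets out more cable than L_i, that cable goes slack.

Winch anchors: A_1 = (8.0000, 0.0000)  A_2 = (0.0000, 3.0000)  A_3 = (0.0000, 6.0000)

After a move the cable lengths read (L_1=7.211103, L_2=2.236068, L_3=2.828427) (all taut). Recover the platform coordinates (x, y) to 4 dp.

(2.0000, 4.0000)

expand ‖A_i−P‖²=L_i² and subtract eq 1 (k_i ≔ ‖A_i‖²−L_i²)
k_1 = 64.0000+0.0000−52.0000 = 12.0000
eq1−eq2 → [16.0000  -6.0000]·P = 8.0000
eq1−eq3 → [16.0000  -12.0000]·P = -16.0000
2×2 solve → P = (2.0000, 4.0000)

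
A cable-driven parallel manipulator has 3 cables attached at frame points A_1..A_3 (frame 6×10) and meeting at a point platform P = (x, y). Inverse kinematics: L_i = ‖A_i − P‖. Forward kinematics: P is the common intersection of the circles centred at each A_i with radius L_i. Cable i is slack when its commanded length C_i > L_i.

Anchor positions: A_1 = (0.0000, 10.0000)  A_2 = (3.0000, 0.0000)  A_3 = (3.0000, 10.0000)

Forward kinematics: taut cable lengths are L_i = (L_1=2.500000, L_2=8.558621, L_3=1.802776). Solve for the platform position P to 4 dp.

(2.0000, 8.5000)

expand ‖A_i−P‖²=L_i² and subtract eq 1 (k_i ≔ ‖A_i‖²−L_i²)
k_1 = 0.0000+100.0000−6.2500 = 93.7500
eq1−eq2 → [-6.0000  20.0000]·P = 158.0000
eq1−eq3 → [-6.0000  0.0000]·P = -12.0000
2×2 solve → P = (2.0000, 8.5000)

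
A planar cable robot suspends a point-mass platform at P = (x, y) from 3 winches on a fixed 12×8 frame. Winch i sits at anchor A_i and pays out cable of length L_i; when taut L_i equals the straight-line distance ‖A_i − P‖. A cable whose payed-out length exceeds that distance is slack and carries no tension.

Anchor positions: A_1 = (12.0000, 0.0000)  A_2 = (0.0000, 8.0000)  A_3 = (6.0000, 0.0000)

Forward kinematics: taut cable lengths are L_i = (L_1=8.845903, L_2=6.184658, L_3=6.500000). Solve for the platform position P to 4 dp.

expand ‖A_i−P‖²=L_i² and subtract eq 1 (k_i ≔ ‖A_i‖²−L_i²)
k_1 = 144.0000+0.0000−78.2500 = 65.7500
eq1−eq2 → [24.0000  -16.0000]·P = 40.0000
eq1−eq3 → [12.0000  0.0000]·P = 72.0000
2×2 solve → P = (6.0000, 6.5000)

(6.0000, 6.5000)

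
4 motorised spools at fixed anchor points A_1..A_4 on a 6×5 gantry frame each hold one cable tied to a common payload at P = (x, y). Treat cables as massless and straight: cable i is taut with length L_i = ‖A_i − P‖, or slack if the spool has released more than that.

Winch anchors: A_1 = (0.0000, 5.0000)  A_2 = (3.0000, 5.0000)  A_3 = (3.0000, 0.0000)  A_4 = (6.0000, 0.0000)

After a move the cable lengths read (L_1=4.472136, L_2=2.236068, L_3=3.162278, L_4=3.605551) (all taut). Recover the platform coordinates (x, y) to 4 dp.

expand ‖A_i−P‖²=L_i² and subtract eq 1 (k_i ≔ ‖A_i‖²−L_i²)
k_1 = 0.0000+25.0000−20.0000 = 5.0000
eq1−eq2 → [-6.0000  0.0000]·P = -24.0000
eq1−eq3 → [-6.0000  10.0000]·P = 6.0000
eq1−eq4 → [-12.0000  10.0000]·P = -18.0000
2×2 solve → P = (4.0000, 3.0000)
check cable 4: ‖A_4−P‖² = 13.0000 ≈ L_4² = 13.0000 ✓

(4.0000, 3.0000)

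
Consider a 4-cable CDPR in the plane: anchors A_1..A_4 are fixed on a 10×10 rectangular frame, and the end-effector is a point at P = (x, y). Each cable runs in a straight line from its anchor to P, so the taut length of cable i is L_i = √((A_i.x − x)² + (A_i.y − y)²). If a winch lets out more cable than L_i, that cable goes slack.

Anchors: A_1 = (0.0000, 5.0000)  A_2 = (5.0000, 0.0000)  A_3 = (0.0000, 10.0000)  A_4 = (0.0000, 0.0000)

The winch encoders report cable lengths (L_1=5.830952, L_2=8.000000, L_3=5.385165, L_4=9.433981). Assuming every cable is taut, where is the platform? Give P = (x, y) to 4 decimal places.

(5.0000, 8.0000)

each cable: (A_i−P)·(A_i−P) = L_i²; let c_i = ‖A_i‖²−L_i²
c_1 = 0.0000+25.0000−34.0000 = -9.0000
row 1: -10.0000x + 10.0000y = 30.0000  (c_2=-39.0000)
row 2: 0.0000x − 10.0000y = -80.0000  (c_3=71.0000)
row 3: 0.0000x + 10.0000y = 80.0000  (c_4=-89.0000)
Cramer on rows 1–2 → x = 5.0000, y = 8.0000
check cable 4: ‖A_4−P‖² = 89.0000 ≈ L_4² = 89.0000 ✓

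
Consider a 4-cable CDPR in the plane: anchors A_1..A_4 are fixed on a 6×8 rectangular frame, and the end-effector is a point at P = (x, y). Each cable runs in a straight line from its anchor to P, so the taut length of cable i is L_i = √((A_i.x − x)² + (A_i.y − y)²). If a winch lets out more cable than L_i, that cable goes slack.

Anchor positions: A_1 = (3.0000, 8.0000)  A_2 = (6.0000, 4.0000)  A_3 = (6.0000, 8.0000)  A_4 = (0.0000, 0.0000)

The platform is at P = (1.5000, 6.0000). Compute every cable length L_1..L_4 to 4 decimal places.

cable 1: Δx=1.5000, Δy=2.0000; L_1 = √(Δx²+Δy²) = 2.5000
cable 2: Δx=4.5000, Δy=-2.0000; L_2 = √(Δx²+Δy²) = 4.9244
cable 3: Δx=4.5000, Δy=2.0000; L_3 = √(Δx²+Δy²) = 4.9244
cable 4: Δx=-1.5000, Δy=-6.0000; L_4 = √(Δx²+Δy²) = 6.1847

(2.5000, 4.9244, 4.9244, 6.1847)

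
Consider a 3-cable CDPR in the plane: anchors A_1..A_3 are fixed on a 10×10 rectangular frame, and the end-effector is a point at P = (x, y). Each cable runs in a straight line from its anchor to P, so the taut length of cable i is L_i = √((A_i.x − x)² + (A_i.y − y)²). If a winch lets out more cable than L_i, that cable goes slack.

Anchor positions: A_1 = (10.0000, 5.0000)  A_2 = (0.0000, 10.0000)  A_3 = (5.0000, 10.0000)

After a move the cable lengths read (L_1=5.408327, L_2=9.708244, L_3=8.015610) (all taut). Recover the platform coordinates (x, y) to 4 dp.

(5.5000, 2.0000)

each cable: (A_i−P)·(A_i−P) = L_i²; let c_i = ‖A_i‖²−L_i²
c_1 = 100.0000+25.0000−29.2500 = 95.7500
row 1: 20.0000x − 10.0000y = 90.0000  (c_2=5.7500)
row 2: 10.0000x − 10.0000y = 35.0000  (c_3=60.7500)
Cramer on rows 1–2 → x = 5.5000, y = 2.0000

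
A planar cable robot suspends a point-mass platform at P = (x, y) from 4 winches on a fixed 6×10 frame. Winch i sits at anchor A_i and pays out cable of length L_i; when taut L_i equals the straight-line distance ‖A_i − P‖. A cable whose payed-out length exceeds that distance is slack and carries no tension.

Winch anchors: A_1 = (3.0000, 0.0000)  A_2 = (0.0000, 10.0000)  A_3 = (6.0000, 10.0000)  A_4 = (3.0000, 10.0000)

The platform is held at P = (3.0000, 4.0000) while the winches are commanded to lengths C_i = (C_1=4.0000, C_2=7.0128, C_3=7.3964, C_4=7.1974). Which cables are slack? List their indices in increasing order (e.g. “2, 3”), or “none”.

2, 3, 4

cable 1: √((0.0000)²+(-4.0000)²)=4.0000, C_1=4.0000: taut
cable 2: √((-3.0000)²+(6.0000)²)=6.7082, C_2=7.0128: slack
cable 3: √((3.0000)²+(6.0000)²)=6.7082, C_3=7.3964: slack
cable 4: √((0.0000)²+(6.0000)²)=6.0000, C_4=7.1974: slack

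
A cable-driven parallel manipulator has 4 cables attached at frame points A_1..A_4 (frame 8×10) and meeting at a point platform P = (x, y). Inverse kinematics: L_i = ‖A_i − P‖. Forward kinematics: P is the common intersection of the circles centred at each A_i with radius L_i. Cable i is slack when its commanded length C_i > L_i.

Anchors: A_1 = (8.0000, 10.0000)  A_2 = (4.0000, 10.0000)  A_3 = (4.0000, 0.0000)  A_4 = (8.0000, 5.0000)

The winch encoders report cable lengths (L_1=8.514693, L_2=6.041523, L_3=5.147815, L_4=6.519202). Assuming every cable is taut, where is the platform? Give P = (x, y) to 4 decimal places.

(1.5000, 4.5000)

expand ‖A_i−P‖²=L_i² and subtract eq 1 (c_i ≔ ‖A_i‖²−L_i²)
c_1 = 64.0000+100.0000−72.5000 = 91.5000
eq1−eq2 → [8.0000  0.0000]·P = 12.0000
eq1−eq3 → [8.0000  20.0000]·P = 102.0000
eq1−eq4 → [0.0000  10.0000]·P = 45.0000
2×2 solve → P = (1.5000, 4.5000)
check cable 4: ‖A_4−P‖² = 42.5000 ≈ L_4² = 42.5000 ✓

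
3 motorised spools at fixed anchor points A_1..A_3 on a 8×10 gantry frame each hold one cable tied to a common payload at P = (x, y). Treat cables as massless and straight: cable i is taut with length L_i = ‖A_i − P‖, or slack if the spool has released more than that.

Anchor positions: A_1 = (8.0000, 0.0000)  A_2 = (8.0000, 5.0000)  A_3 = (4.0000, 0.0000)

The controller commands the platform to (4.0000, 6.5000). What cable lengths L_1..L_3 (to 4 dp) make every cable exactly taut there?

L_1 = √((8.0000−4.0000)² + (0.0000−6.5000)²) = 7.6322
L_2 = √((8.0000−4.0000)² + (5.0000−6.5000)²) = 4.2720
L_3 = √((4.0000−4.0000)² + (0.0000−6.5000)²) = 6.5000

(7.6322, 4.2720, 6.5000)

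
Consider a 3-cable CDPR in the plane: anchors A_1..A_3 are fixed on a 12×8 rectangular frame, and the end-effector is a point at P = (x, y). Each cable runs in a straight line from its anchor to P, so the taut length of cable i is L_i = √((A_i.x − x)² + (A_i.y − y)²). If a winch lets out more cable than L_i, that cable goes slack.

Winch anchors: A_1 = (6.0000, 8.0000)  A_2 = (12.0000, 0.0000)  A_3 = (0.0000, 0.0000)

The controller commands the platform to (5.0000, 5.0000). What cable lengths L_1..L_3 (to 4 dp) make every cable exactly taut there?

L_1 = √((6.0000−5.0000)² + (8.0000−5.0000)²) = 3.1623
L_2 = √((12.0000−5.0000)² + (0.0000−5.0000)²) = 8.6023
L_3 = √((0.0000−5.0000)² + (0.0000−5.0000)²) = 7.0711

(3.1623, 8.6023, 7.0711)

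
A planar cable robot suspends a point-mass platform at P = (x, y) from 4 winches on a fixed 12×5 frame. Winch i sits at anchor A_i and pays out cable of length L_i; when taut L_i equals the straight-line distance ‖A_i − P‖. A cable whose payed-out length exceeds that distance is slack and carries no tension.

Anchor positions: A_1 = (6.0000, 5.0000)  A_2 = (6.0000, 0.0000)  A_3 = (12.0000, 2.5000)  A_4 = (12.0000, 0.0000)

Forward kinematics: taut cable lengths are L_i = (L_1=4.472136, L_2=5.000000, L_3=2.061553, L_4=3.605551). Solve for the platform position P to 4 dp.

each cable: (A_i−P)·(A_i−P) = L_i²; let k_i = ‖A_i‖²−L_i²
k_1 = 36.0000+25.0000−20.0000 = 41.0000
row 1: 0.0000x + 10.0000y = 30.0000  (k_2=11.0000)
row 2: -12.0000x + 5.0000y = -105.0000  (k_3=146.0000)
row 3: -12.0000x + 10.0000y = -90.0000  (k_4=131.0000)
Cramer on rows 1–2 → x = 10.0000, y = 3.0000
check cable 4: ‖A_4−P‖² = 13.0000 ≈ L_4² = 13.0000 ✓

(10.0000, 3.0000)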